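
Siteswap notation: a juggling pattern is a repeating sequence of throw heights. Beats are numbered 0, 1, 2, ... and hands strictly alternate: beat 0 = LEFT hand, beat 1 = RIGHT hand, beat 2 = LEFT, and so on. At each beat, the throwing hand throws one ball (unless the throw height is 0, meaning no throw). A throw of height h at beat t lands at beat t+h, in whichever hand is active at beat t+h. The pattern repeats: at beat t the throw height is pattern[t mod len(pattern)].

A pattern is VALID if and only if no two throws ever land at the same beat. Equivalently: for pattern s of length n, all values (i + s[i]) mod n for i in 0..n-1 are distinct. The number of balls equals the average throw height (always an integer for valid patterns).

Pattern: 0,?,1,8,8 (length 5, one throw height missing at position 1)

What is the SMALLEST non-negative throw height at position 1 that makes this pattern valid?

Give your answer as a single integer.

Answer: 3

Derivation:
i=0: (0 + 0) mod 5 = 0
i=1: s[i]=? (unknown)
i=2: (2 + 1) mod 5 = 3
i=3: (3 + 8) mod 5 = 1
i=4: (4 + 8) mod 5 = 2
Known residues: [0, 1, 2, 3]; need a permutation of 0..4, so missing residue r = 4
Need (1 + s) mod 5 = 4; smallest s = (4 - 1) mod 5 = 3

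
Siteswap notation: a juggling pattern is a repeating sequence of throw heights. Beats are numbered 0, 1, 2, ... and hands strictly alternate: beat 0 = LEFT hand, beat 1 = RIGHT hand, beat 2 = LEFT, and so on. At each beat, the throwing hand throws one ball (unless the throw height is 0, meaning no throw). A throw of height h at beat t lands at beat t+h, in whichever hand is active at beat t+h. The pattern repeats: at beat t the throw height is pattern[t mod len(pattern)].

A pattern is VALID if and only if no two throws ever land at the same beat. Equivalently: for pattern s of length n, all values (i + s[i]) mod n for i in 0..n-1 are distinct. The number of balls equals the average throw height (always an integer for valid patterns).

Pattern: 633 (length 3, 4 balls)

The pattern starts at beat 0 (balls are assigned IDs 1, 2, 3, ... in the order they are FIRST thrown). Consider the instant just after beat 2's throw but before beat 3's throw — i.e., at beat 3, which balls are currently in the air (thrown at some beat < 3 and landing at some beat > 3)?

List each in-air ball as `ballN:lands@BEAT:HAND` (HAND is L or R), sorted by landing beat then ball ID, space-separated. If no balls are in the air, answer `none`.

Answer: ball2:lands@4:L ball3:lands@5:R ball1:lands@6:L

Derivation:
Beat 0 (L): throw ball1 h=6 -> lands@6:L; in-air after throw: [b1@6:L]
Beat 1 (R): throw ball2 h=3 -> lands@4:L; in-air after throw: [b2@4:L b1@6:L]
Beat 2 (L): throw ball3 h=3 -> lands@5:R; in-air after throw: [b2@4:L b3@5:R b1@6:L]
Beat 3 (R): throw ball4 h=6 -> lands@9:R; in-air after throw: [b2@4:L b3@5:R b1@6:L b4@9:R]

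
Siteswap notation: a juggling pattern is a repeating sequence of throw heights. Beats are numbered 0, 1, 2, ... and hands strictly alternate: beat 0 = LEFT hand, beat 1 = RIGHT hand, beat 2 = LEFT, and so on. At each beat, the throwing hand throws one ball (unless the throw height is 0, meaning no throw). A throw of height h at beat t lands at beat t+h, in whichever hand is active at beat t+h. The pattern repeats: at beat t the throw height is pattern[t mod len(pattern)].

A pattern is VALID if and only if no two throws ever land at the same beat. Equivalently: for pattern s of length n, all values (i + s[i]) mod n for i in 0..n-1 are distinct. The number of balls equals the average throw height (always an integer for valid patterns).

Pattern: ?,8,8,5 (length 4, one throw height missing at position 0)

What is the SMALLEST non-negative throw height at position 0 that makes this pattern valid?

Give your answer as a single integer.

Answer: 3

Derivation:
i=0: s[i]=? (unknown)
i=1: (1 + 8) mod 4 = 1
i=2: (2 + 8) mod 4 = 2
i=3: (3 + 5) mod 4 = 0
Known residues: [0, 1, 2]; need a permutation of 0..3, so missing residue r = 3
Need (0 + s) mod 4 = 3; smallest s = (3 - 0) mod 4 = 3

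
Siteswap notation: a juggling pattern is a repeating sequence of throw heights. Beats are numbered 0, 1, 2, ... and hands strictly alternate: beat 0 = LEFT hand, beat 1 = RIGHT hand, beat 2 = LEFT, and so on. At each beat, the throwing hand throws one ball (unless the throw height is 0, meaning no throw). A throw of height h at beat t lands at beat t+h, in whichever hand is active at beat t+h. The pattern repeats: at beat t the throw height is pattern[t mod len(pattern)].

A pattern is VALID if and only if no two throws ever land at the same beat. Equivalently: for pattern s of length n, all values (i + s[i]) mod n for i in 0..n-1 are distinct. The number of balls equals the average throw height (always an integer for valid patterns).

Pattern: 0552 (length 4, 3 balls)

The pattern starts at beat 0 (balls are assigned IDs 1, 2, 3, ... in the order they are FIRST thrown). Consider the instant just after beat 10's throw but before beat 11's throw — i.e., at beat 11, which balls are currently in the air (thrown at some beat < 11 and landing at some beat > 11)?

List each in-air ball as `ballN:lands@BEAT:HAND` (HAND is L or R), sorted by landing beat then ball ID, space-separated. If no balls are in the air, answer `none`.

Answer: ball2:lands@14:L ball3:lands@15:R

Derivation:
Beat 1 (R): throw ball1 h=5 -> lands@6:L; in-air after throw: [b1@6:L]
Beat 2 (L): throw ball2 h=5 -> lands@7:R; in-air after throw: [b1@6:L b2@7:R]
Beat 3 (R): throw ball3 h=2 -> lands@5:R; in-air after throw: [b3@5:R b1@6:L b2@7:R]
Beat 5 (R): throw ball3 h=5 -> lands@10:L; in-air after throw: [b1@6:L b2@7:R b3@10:L]
Beat 6 (L): throw ball1 h=5 -> lands@11:R; in-air after throw: [b2@7:R b3@10:L b1@11:R]
Beat 7 (R): throw ball2 h=2 -> lands@9:R; in-air after throw: [b2@9:R b3@10:L b1@11:R]
Beat 9 (R): throw ball2 h=5 -> lands@14:L; in-air after throw: [b3@10:L b1@11:R b2@14:L]
Beat 10 (L): throw ball3 h=5 -> lands@15:R; in-air after throw: [b1@11:R b2@14:L b3@15:R]
Beat 11 (R): throw ball1 h=2 -> lands@13:R; in-air after throw: [b1@13:R b2@14:L b3@15:R]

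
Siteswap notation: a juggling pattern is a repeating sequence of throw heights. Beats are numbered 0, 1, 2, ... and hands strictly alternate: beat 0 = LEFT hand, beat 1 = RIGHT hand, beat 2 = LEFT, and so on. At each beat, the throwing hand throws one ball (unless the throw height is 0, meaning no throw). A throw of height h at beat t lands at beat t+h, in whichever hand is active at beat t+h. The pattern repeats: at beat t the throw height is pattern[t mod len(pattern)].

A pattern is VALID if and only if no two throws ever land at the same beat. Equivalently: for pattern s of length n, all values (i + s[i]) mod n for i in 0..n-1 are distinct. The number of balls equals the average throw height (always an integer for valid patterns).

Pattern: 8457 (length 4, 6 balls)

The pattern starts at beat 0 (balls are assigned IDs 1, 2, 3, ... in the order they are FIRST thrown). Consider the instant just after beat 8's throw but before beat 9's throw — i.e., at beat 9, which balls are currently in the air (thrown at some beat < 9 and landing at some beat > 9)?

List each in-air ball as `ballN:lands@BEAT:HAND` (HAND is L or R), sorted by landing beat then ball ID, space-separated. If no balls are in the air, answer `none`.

Beat 0 (L): throw ball1 h=8 -> lands@8:L; in-air after throw: [b1@8:L]
Beat 1 (R): throw ball2 h=4 -> lands@5:R; in-air after throw: [b2@5:R b1@8:L]
Beat 2 (L): throw ball3 h=5 -> lands@7:R; in-air after throw: [b2@5:R b3@7:R b1@8:L]
Beat 3 (R): throw ball4 h=7 -> lands@10:L; in-air after throw: [b2@5:R b3@7:R b1@8:L b4@10:L]
Beat 4 (L): throw ball5 h=8 -> lands@12:L; in-air after throw: [b2@5:R b3@7:R b1@8:L b4@10:L b5@12:L]
Beat 5 (R): throw ball2 h=4 -> lands@9:R; in-air after throw: [b3@7:R b1@8:L b2@9:R b4@10:L b5@12:L]
Beat 6 (L): throw ball6 h=5 -> lands@11:R; in-air after throw: [b3@7:R b1@8:L b2@9:R b4@10:L b6@11:R b5@12:L]
Beat 7 (R): throw ball3 h=7 -> lands@14:L; in-air after throw: [b1@8:L b2@9:R b4@10:L b6@11:R b5@12:L b3@14:L]
Beat 8 (L): throw ball1 h=8 -> lands@16:L; in-air after throw: [b2@9:R b4@10:L b6@11:R b5@12:L b3@14:L b1@16:L]
Beat 9 (R): throw ball2 h=4 -> lands@13:R; in-air after throw: [b4@10:L b6@11:R b5@12:L b2@13:R b3@14:L b1@16:L]

Answer: ball4:lands@10:L ball6:lands@11:R ball5:lands@12:L ball3:lands@14:L ball1:lands@16:L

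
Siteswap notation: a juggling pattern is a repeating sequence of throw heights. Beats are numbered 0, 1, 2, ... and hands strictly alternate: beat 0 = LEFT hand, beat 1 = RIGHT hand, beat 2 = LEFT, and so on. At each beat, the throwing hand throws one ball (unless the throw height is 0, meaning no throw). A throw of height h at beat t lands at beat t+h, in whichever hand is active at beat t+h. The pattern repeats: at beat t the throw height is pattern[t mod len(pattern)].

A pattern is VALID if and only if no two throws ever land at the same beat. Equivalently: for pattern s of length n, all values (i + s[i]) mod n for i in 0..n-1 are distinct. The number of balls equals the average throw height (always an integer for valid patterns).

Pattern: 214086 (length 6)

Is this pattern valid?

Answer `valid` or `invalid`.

Answer: invalid

Derivation:
i=0: (i + s[i]) mod n = (0 + 2) mod 6 = 2
i=1: (i + s[i]) mod n = (1 + 1) mod 6 = 2
i=2: (i + s[i]) mod n = (2 + 4) mod 6 = 0
i=3: (i + s[i]) mod n = (3 + 0) mod 6 = 3
i=4: (i + s[i]) mod n = (4 + 8) mod 6 = 0
i=5: (i + s[i]) mod n = (5 + 6) mod 6 = 5
Residues: [2, 2, 0, 3, 0, 5], distinct: False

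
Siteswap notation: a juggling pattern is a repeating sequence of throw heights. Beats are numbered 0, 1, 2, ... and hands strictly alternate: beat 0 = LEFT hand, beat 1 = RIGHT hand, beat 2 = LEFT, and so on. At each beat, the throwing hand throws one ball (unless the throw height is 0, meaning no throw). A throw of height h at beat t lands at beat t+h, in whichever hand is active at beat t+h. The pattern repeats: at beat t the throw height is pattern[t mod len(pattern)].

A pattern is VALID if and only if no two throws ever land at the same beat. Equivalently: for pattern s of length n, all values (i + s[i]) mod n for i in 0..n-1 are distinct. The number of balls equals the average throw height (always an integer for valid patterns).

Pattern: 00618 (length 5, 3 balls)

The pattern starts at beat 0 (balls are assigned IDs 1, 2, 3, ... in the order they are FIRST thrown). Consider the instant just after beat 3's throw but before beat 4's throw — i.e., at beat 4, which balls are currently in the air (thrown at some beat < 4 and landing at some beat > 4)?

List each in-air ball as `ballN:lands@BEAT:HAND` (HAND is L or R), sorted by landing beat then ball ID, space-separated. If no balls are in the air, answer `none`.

Answer: ball1:lands@8:L

Derivation:
Beat 2 (L): throw ball1 h=6 -> lands@8:L; in-air after throw: [b1@8:L]
Beat 3 (R): throw ball2 h=1 -> lands@4:L; in-air after throw: [b2@4:L b1@8:L]
Beat 4 (L): throw ball2 h=8 -> lands@12:L; in-air after throw: [b1@8:L b2@12:L]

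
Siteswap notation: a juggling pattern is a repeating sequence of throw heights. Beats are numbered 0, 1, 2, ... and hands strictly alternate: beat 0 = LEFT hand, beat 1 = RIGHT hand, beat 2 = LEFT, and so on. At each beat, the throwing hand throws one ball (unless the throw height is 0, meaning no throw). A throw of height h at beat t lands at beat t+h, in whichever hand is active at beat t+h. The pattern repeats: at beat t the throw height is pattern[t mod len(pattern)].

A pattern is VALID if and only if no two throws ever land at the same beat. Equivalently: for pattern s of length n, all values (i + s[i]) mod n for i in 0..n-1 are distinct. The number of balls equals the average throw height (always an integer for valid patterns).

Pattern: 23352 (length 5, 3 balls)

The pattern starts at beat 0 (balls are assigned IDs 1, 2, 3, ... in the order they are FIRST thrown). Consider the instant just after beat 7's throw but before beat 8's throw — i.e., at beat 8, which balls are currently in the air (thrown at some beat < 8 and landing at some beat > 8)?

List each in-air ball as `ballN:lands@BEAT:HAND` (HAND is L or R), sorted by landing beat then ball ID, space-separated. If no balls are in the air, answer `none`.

Answer: ball2:lands@9:R ball1:lands@10:L

Derivation:
Beat 0 (L): throw ball1 h=2 -> lands@2:L; in-air after throw: [b1@2:L]
Beat 1 (R): throw ball2 h=3 -> lands@4:L; in-air after throw: [b1@2:L b2@4:L]
Beat 2 (L): throw ball1 h=3 -> lands@5:R; in-air after throw: [b2@4:L b1@5:R]
Beat 3 (R): throw ball3 h=5 -> lands@8:L; in-air after throw: [b2@4:L b1@5:R b3@8:L]
Beat 4 (L): throw ball2 h=2 -> lands@6:L; in-air after throw: [b1@5:R b2@6:L b3@8:L]
Beat 5 (R): throw ball1 h=2 -> lands@7:R; in-air after throw: [b2@6:L b1@7:R b3@8:L]
Beat 6 (L): throw ball2 h=3 -> lands@9:R; in-air after throw: [b1@7:R b3@8:L b2@9:R]
Beat 7 (R): throw ball1 h=3 -> lands@10:L; in-air after throw: [b3@8:L b2@9:R b1@10:L]
Beat 8 (L): throw ball3 h=5 -> lands@13:R; in-air after throw: [b2@9:R b1@10:L b3@13:R]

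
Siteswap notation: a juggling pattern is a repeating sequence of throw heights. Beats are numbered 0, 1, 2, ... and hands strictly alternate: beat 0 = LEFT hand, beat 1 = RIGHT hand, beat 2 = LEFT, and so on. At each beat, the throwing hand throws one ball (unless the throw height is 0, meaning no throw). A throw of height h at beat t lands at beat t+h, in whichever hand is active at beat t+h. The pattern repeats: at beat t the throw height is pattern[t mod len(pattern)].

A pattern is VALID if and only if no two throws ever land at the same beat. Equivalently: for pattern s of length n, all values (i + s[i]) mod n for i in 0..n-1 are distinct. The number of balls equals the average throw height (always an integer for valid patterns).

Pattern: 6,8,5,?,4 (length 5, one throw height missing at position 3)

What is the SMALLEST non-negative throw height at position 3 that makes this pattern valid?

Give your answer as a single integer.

Answer: 2

Derivation:
i=0: (0 + 6) mod 5 = 1
i=1: (1 + 8) mod 5 = 4
i=2: (2 + 5) mod 5 = 2
i=3: s[i]=? (unknown)
i=4: (4 + 4) mod 5 = 3
Known residues: [1, 2, 3, 4]; need a permutation of 0..4, so missing residue r = 0
Need (3 + s) mod 5 = 0; smallest s = (0 - 3) mod 5 = 2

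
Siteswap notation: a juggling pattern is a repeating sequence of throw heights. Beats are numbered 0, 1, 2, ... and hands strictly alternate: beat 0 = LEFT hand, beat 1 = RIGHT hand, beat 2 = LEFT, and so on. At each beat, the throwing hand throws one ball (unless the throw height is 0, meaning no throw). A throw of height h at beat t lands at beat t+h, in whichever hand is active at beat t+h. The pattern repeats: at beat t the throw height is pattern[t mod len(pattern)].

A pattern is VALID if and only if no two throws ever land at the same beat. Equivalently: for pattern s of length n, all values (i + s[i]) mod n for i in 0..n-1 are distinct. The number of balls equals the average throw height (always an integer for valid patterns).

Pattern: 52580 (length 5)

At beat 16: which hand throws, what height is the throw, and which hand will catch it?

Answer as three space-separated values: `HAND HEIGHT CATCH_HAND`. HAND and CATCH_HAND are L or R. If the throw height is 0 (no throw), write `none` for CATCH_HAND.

Beat 16: 16 mod 2 = 0, so hand = L
Throw height = pattern[16 mod 5] = pattern[1] = 2
Lands at beat 16+2=18, 18 mod 2 = 0, so catch hand = L

Answer: L 2 L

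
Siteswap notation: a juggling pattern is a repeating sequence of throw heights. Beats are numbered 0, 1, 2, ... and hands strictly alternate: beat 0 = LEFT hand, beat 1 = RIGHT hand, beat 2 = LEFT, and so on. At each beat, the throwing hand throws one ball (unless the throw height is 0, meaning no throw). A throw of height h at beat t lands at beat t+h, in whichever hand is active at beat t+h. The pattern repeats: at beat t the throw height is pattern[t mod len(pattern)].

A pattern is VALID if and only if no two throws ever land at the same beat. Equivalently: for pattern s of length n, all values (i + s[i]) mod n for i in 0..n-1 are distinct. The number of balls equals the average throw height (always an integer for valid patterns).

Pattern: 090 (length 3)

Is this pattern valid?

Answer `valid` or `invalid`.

Answer: valid

Derivation:
i=0: (i + s[i]) mod n = (0 + 0) mod 3 = 0
i=1: (i + s[i]) mod n = (1 + 9) mod 3 = 1
i=2: (i + s[i]) mod n = (2 + 0) mod 3 = 2
Residues: [0, 1, 2], distinct: True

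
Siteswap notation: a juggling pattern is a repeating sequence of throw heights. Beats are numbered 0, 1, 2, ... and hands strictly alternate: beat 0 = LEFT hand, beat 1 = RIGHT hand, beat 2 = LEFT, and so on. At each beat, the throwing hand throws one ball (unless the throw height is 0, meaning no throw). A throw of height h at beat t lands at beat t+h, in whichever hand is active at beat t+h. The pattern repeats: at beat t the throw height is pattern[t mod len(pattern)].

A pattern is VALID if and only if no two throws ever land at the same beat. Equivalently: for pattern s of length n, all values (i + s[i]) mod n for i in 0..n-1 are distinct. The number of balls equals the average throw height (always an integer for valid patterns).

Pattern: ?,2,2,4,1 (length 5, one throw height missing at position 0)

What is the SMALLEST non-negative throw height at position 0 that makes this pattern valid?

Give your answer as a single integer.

Answer: 1

Derivation:
i=0: s[i]=? (unknown)
i=1: (1 + 2) mod 5 = 3
i=2: (2 + 2) mod 5 = 4
i=3: (3 + 4) mod 5 = 2
i=4: (4 + 1) mod 5 = 0
Known residues: [0, 2, 3, 4]; need a permutation of 0..4, so missing residue r = 1
Need (0 + s) mod 5 = 1; smallest s = (1 - 0) mod 5 = 1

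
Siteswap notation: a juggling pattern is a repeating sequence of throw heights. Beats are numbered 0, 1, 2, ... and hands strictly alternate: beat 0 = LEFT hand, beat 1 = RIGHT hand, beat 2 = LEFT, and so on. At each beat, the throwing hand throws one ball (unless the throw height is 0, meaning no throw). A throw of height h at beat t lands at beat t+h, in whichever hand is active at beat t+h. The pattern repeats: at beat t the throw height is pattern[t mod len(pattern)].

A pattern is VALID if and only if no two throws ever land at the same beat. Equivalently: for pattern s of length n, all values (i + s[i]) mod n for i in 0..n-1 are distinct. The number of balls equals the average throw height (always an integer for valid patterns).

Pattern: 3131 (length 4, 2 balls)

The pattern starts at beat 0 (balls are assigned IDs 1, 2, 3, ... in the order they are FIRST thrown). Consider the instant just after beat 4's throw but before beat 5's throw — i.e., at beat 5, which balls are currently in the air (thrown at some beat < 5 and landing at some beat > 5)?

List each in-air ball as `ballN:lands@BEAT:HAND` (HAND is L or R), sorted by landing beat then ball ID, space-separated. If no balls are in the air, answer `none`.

Answer: ball1:lands@7:R

Derivation:
Beat 0 (L): throw ball1 h=3 -> lands@3:R; in-air after throw: [b1@3:R]
Beat 1 (R): throw ball2 h=1 -> lands@2:L; in-air after throw: [b2@2:L b1@3:R]
Beat 2 (L): throw ball2 h=3 -> lands@5:R; in-air after throw: [b1@3:R b2@5:R]
Beat 3 (R): throw ball1 h=1 -> lands@4:L; in-air after throw: [b1@4:L b2@5:R]
Beat 4 (L): throw ball1 h=3 -> lands@7:R; in-air after throw: [b2@5:R b1@7:R]
Beat 5 (R): throw ball2 h=1 -> lands@6:L; in-air after throw: [b2@6:L b1@7:R]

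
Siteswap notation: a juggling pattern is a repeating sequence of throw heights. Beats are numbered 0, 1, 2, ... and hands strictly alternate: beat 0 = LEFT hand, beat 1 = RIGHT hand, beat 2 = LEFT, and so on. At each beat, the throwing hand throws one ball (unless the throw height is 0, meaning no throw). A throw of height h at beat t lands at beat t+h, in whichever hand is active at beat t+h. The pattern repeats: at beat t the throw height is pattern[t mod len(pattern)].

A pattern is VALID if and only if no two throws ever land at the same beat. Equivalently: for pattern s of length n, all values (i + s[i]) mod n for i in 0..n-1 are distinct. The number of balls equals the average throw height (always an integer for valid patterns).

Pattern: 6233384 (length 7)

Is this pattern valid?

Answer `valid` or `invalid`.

i=0: (i + s[i]) mod n = (0 + 6) mod 7 = 6
i=1: (i + s[i]) mod n = (1 + 2) mod 7 = 3
i=2: (i + s[i]) mod n = (2 + 3) mod 7 = 5
i=3: (i + s[i]) mod n = (3 + 3) mod 7 = 6
i=4: (i + s[i]) mod n = (4 + 3) mod 7 = 0
i=5: (i + s[i]) mod n = (5 + 8) mod 7 = 6
i=6: (i + s[i]) mod n = (6 + 4) mod 7 = 3
Residues: [6, 3, 5, 6, 0, 6, 3], distinct: False

Answer: invalid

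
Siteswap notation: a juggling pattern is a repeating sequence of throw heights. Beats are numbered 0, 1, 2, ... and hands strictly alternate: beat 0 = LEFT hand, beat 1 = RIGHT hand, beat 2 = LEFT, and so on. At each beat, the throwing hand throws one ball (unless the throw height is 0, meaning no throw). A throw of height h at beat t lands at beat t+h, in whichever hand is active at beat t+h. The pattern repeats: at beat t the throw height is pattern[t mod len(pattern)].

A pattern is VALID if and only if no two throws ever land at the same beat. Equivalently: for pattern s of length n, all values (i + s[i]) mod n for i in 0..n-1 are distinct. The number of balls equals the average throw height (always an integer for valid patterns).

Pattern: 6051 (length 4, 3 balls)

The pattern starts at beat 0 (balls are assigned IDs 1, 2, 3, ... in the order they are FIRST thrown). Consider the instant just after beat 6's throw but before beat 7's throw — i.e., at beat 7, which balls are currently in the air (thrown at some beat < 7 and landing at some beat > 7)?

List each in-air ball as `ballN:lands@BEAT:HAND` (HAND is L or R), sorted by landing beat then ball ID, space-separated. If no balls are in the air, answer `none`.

Answer: ball3:lands@10:L ball1:lands@11:R

Derivation:
Beat 0 (L): throw ball1 h=6 -> lands@6:L; in-air after throw: [b1@6:L]
Beat 2 (L): throw ball2 h=5 -> lands@7:R; in-air after throw: [b1@6:L b2@7:R]
Beat 3 (R): throw ball3 h=1 -> lands@4:L; in-air after throw: [b3@4:L b1@6:L b2@7:R]
Beat 4 (L): throw ball3 h=6 -> lands@10:L; in-air after throw: [b1@6:L b2@7:R b3@10:L]
Beat 6 (L): throw ball1 h=5 -> lands@11:R; in-air after throw: [b2@7:R b3@10:L b1@11:R]
Beat 7 (R): throw ball2 h=1 -> lands@8:L; in-air after throw: [b2@8:L b3@10:L b1@11:R]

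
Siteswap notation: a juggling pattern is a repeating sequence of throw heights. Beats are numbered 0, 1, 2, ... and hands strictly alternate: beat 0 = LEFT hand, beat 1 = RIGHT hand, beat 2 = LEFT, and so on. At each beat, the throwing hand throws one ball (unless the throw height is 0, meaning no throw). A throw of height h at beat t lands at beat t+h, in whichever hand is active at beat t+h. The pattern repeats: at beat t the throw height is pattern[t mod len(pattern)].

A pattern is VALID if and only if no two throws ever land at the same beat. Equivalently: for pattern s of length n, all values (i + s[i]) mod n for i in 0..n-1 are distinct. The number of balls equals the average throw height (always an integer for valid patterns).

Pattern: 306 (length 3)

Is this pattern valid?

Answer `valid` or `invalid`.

Answer: valid

Derivation:
i=0: (i + s[i]) mod n = (0 + 3) mod 3 = 0
i=1: (i + s[i]) mod n = (1 + 0) mod 3 = 1
i=2: (i + s[i]) mod n = (2 + 6) mod 3 = 2
Residues: [0, 1, 2], distinct: True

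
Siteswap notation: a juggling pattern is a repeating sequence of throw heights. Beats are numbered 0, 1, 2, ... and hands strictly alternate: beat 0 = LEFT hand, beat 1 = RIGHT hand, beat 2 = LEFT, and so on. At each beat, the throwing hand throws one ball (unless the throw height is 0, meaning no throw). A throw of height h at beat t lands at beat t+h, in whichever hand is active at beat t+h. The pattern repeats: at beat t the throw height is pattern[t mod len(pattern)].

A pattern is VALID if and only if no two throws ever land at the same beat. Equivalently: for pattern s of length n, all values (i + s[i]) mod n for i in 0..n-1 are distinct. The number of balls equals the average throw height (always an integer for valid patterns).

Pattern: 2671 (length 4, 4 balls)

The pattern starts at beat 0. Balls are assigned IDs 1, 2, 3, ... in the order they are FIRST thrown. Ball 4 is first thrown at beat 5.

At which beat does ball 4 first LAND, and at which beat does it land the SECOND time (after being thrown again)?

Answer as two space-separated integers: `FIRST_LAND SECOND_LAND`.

Answer: 11 12

Derivation:
Beat 0 (L): throw ball1 h=2 -> lands@2:L; in-air after throw: [b1@2:L]
Beat 1 (R): throw ball2 h=6 -> lands@7:R; in-air after throw: [b1@2:L b2@7:R]
Beat 2 (L): throw ball1 h=7 -> lands@9:R; in-air after throw: [b2@7:R b1@9:R]
Beat 3 (R): throw ball3 h=1 -> lands@4:L; in-air after throw: [b3@4:L b2@7:R b1@9:R]
Beat 4 (L): throw ball3 h=2 -> lands@6:L; in-air after throw: [b3@6:L b2@7:R b1@9:R]
Beat 5 (R): throw ball4 h=6 -> lands@11:R; in-air after throw: [b3@6:L b2@7:R b1@9:R b4@11:R]
Beat 6 (L): throw ball3 h=7 -> lands@13:R; in-air after throw: [b2@7:R b1@9:R b4@11:R b3@13:R]
Beat 7 (R): throw ball2 h=1 -> lands@8:L; in-air after throw: [b2@8:L b1@9:R b4@11:R b3@13:R]
Beat 8 (L): throw ball2 h=2 -> lands@10:L; in-air after throw: [b1@9:R b2@10:L b4@11:R b3@13:R]
Beat 9 (R): throw ball1 h=6 -> lands@15:R; in-air after throw: [b2@10:L b4@11:R b3@13:R b1@15:R]
Beat 10 (L): throw ball2 h=7 -> lands@17:R; in-air after throw: [b4@11:R b3@13:R b1@15:R b2@17:R]
Beat 11 (R): throw ball4 h=1 -> lands@12:L; in-air after throw: [b4@12:L b3@13:R b1@15:R b2@17:R]
Beat 12 (L): throw ball4 h=2 -> lands@14:L; in-air after throw: [b3@13:R b4@14:L b1@15:R b2@17:R]
Ball 4: thrown@5 h=6 -> first land @11; rethrown@11 h=1 -> second land @12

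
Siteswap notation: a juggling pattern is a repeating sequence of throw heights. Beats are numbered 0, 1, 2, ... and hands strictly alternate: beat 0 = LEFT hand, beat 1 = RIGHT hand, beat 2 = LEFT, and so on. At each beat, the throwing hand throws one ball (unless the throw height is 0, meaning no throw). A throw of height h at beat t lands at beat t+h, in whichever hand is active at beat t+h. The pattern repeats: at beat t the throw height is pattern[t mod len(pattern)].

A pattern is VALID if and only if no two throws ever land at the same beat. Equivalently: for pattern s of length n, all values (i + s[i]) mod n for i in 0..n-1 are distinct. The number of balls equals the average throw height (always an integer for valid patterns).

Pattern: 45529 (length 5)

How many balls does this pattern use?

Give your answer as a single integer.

Pattern = [4, 5, 5, 2, 9], length n = 5
  position 0: throw height = 4, running sum = 4
  position 1: throw height = 5, running sum = 9
  position 2: throw height = 5, running sum = 14
  position 3: throw height = 2, running sum = 16
  position 4: throw height = 9, running sum = 25
Total sum = 25; balls = sum / n = 25 / 5 = 5

Answer: 5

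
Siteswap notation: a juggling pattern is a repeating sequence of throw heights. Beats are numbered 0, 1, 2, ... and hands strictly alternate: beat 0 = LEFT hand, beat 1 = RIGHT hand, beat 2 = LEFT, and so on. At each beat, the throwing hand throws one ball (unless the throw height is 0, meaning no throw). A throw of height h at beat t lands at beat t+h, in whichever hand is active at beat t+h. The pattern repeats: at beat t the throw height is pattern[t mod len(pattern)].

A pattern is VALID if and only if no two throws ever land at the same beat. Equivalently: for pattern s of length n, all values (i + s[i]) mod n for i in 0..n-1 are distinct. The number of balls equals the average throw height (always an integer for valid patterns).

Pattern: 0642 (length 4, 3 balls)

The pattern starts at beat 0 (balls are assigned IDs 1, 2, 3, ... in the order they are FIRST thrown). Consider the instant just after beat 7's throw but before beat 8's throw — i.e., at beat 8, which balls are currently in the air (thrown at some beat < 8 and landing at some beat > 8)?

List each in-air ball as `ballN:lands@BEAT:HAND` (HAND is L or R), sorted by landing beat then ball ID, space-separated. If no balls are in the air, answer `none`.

Answer: ball1:lands@9:R ball2:lands@10:L ball3:lands@11:R

Derivation:
Beat 1 (R): throw ball1 h=6 -> lands@7:R; in-air after throw: [b1@7:R]
Beat 2 (L): throw ball2 h=4 -> lands@6:L; in-air after throw: [b2@6:L b1@7:R]
Beat 3 (R): throw ball3 h=2 -> lands@5:R; in-air after throw: [b3@5:R b2@6:L b1@7:R]
Beat 5 (R): throw ball3 h=6 -> lands@11:R; in-air after throw: [b2@6:L b1@7:R b3@11:R]
Beat 6 (L): throw ball2 h=4 -> lands@10:L; in-air after throw: [b1@7:R b2@10:L b3@11:R]
Beat 7 (R): throw ball1 h=2 -> lands@9:R; in-air after throw: [b1@9:R b2@10:L b3@11:R]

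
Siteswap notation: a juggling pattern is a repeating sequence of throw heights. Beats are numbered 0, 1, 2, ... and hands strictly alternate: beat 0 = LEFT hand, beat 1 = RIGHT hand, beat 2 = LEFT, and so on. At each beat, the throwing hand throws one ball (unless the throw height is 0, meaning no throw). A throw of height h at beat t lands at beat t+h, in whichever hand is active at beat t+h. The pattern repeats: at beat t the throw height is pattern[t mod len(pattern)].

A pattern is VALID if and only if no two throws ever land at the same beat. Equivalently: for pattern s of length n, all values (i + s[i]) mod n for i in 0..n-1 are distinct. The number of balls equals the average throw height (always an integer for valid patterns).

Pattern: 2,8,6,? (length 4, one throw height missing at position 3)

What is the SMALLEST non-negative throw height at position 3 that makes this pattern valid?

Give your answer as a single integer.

Answer: 0

Derivation:
i=0: (0 + 2) mod 4 = 2
i=1: (1 + 8) mod 4 = 1
i=2: (2 + 6) mod 4 = 0
i=3: s[i]=? (unknown)
Known residues: [0, 1, 2]; need a permutation of 0..3, so missing residue r = 3
Need (3 + s) mod 4 = 3; smallest s = (3 - 3) mod 4 = 0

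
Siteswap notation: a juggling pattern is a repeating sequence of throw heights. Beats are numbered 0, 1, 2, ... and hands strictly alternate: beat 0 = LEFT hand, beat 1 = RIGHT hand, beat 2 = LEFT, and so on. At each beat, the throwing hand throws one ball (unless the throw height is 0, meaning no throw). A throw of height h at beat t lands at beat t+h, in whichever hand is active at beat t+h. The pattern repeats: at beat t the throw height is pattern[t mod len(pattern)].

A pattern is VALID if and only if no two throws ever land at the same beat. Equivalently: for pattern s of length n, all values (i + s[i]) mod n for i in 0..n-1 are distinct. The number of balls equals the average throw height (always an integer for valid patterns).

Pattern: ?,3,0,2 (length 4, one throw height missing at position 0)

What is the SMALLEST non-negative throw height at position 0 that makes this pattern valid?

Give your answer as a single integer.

Answer: 3

Derivation:
i=0: s[i]=? (unknown)
i=1: (1 + 3) mod 4 = 0
i=2: (2 + 0) mod 4 = 2
i=3: (3 + 2) mod 4 = 1
Known residues: [0, 1, 2]; need a permutation of 0..3, so missing residue r = 3
Need (0 + s) mod 4 = 3; smallest s = (3 - 0) mod 4 = 3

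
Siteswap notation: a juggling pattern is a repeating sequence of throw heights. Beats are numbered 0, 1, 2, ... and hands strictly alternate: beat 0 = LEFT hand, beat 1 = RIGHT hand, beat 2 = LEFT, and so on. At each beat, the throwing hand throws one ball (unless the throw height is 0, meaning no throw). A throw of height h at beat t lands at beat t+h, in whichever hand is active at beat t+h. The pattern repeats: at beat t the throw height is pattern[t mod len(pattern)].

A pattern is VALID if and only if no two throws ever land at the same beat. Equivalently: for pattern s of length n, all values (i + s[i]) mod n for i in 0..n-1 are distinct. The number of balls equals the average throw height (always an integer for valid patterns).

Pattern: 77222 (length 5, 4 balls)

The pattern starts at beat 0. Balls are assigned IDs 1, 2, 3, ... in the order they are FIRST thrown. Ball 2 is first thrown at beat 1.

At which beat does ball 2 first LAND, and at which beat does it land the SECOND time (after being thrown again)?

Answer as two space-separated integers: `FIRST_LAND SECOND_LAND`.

Answer: 8 10

Derivation:
Beat 0 (L): throw ball1 h=7 -> lands@7:R; in-air after throw: [b1@7:R]
Beat 1 (R): throw ball2 h=7 -> lands@8:L; in-air after throw: [b1@7:R b2@8:L]
Beat 2 (L): throw ball3 h=2 -> lands@4:L; in-air after throw: [b3@4:L b1@7:R b2@8:L]
Beat 3 (R): throw ball4 h=2 -> lands@5:R; in-air after throw: [b3@4:L b4@5:R b1@7:R b2@8:L]
Beat 4 (L): throw ball3 h=2 -> lands@6:L; in-air after throw: [b4@5:R b3@6:L b1@7:R b2@8:L]
Beat 5 (R): throw ball4 h=7 -> lands@12:L; in-air after throw: [b3@6:L b1@7:R b2@8:L b4@12:L]
Beat 6 (L): throw ball3 h=7 -> lands@13:R; in-air after throw: [b1@7:R b2@8:L b4@12:L b3@13:R]
Beat 7 (R): throw ball1 h=2 -> lands@9:R; in-air after throw: [b2@8:L b1@9:R b4@12:L b3@13:R]
Beat 8 (L): throw ball2 h=2 -> lands@10:L; in-air after throw: [b1@9:R b2@10:L b4@12:L b3@13:R]
Beat 9 (R): throw ball1 h=2 -> lands@11:R; in-air after throw: [b2@10:L b1@11:R b4@12:L b3@13:R]
Beat 10 (L): throw ball2 h=7 -> lands@17:R; in-air after throw: [b1@11:R b4@12:L b3@13:R b2@17:R]
Ball 2: thrown@1 h=7 -> first land @8; rethrown@8 h=2 -> second land @10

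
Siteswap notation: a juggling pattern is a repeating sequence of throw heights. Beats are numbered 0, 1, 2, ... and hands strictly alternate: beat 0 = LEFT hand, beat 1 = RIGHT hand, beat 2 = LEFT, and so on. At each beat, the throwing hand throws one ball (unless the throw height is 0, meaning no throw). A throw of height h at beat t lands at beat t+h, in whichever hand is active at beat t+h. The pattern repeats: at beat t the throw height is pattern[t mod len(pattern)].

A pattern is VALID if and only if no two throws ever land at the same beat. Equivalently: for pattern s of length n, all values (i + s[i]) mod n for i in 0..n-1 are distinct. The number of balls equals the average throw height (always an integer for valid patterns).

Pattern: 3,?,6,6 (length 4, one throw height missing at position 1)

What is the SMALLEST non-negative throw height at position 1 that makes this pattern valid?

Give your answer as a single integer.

i=0: (0 + 3) mod 4 = 3
i=1: s[i]=? (unknown)
i=2: (2 + 6) mod 4 = 0
i=3: (3 + 6) mod 4 = 1
Known residues: [0, 1, 3]; need a permutation of 0..3, so missing residue r = 2
Need (1 + s) mod 4 = 2; smallest s = (2 - 1) mod 4 = 1

Answer: 1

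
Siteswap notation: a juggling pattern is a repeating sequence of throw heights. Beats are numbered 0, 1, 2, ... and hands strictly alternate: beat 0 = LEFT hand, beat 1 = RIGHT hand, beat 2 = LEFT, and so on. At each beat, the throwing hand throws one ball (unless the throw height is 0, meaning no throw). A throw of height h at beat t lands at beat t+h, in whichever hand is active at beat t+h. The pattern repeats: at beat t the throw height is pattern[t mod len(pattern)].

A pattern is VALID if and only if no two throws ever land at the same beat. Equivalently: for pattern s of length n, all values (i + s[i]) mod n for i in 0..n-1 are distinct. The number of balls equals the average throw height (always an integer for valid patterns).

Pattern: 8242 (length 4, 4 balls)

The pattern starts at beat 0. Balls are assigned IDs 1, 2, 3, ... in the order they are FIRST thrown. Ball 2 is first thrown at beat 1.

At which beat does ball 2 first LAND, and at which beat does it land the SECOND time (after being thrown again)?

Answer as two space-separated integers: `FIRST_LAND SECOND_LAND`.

Beat 0 (L): throw ball1 h=8 -> lands@8:L; in-air after throw: [b1@8:L]
Beat 1 (R): throw ball2 h=2 -> lands@3:R; in-air after throw: [b2@3:R b1@8:L]
Beat 2 (L): throw ball3 h=4 -> lands@6:L; in-air after throw: [b2@3:R b3@6:L b1@8:L]
Beat 3 (R): throw ball2 h=2 -> lands@5:R; in-air after throw: [b2@5:R b3@6:L b1@8:L]
Beat 4 (L): throw ball4 h=8 -> lands@12:L; in-air after throw: [b2@5:R b3@6:L b1@8:L b4@12:L]
Beat 5 (R): throw ball2 h=2 -> lands@7:R; in-air after throw: [b3@6:L b2@7:R b1@8:L b4@12:L]
Ball 2: thrown@1 h=2 -> first land @3; rethrown@3 h=2 -> second land @5

Answer: 3 5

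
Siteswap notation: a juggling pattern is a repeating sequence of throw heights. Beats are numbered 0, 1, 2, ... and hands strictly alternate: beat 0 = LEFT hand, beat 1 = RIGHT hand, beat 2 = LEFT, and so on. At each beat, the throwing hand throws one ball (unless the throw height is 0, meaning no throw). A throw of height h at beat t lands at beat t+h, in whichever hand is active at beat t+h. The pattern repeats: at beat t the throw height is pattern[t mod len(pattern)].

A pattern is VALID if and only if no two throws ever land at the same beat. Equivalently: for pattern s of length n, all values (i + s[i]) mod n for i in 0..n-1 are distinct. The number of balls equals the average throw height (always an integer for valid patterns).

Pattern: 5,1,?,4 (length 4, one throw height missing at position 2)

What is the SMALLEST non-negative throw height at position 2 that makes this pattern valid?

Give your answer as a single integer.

Answer: 2

Derivation:
i=0: (0 + 5) mod 4 = 1
i=1: (1 + 1) mod 4 = 2
i=2: s[i]=? (unknown)
i=3: (3 + 4) mod 4 = 3
Known residues: [1, 2, 3]; need a permutation of 0..3, so missing residue r = 0
Need (2 + s) mod 4 = 0; smallest s = (0 - 2) mod 4 = 2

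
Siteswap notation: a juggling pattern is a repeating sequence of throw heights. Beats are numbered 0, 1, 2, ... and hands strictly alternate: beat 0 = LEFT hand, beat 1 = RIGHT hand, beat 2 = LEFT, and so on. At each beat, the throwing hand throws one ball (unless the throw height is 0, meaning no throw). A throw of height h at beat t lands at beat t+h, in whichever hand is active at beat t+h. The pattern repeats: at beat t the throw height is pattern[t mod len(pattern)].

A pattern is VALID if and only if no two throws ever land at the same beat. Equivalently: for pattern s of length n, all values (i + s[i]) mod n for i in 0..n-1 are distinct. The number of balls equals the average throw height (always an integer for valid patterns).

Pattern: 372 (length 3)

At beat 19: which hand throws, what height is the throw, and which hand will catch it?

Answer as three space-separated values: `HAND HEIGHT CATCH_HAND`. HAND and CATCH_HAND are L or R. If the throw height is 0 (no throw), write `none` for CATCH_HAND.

Answer: R 7 L

Derivation:
Beat 19: 19 mod 2 = 1, so hand = R
Throw height = pattern[19 mod 3] = pattern[1] = 7
Lands at beat 19+7=26, 26 mod 2 = 0, so catch hand = L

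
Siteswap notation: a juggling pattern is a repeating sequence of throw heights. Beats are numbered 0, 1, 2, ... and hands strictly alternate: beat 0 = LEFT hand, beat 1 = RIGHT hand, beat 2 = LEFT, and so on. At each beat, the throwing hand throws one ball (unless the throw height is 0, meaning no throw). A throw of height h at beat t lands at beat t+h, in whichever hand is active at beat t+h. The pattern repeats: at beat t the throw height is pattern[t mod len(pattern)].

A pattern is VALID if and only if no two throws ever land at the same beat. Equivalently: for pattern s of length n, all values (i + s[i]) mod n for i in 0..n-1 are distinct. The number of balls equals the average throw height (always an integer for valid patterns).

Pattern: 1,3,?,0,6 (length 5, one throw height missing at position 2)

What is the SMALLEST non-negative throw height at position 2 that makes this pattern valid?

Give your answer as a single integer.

Answer: 0

Derivation:
i=0: (0 + 1) mod 5 = 1
i=1: (1 + 3) mod 5 = 4
i=2: s[i]=? (unknown)
i=3: (3 + 0) mod 5 = 3
i=4: (4 + 6) mod 5 = 0
Known residues: [0, 1, 3, 4]; need a permutation of 0..4, so missing residue r = 2
Need (2 + s) mod 5 = 2; smallest s = (2 - 2) mod 5 = 0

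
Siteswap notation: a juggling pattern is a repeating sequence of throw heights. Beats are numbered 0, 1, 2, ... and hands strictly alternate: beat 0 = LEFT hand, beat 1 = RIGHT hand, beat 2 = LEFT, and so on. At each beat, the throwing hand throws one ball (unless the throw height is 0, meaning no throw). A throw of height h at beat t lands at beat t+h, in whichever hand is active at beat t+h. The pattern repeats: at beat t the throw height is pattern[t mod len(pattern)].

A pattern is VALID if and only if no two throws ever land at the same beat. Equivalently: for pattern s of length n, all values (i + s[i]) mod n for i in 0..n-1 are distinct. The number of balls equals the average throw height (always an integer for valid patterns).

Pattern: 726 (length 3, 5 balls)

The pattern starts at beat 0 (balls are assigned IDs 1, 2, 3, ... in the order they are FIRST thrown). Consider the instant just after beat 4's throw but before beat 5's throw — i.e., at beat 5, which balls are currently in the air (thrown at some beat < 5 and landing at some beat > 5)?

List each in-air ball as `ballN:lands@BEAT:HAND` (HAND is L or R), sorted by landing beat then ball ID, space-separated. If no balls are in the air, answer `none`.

Answer: ball4:lands@6:L ball1:lands@7:R ball3:lands@8:L ball2:lands@10:L

Derivation:
Beat 0 (L): throw ball1 h=7 -> lands@7:R; in-air after throw: [b1@7:R]
Beat 1 (R): throw ball2 h=2 -> lands@3:R; in-air after throw: [b2@3:R b1@7:R]
Beat 2 (L): throw ball3 h=6 -> lands@8:L; in-air after throw: [b2@3:R b1@7:R b3@8:L]
Beat 3 (R): throw ball2 h=7 -> lands@10:L; in-air after throw: [b1@7:R b3@8:L b2@10:L]
Beat 4 (L): throw ball4 h=2 -> lands@6:L; in-air after throw: [b4@6:L b1@7:R b3@8:L b2@10:L]
Beat 5 (R): throw ball5 h=6 -> lands@11:R; in-air after throw: [b4@6:L b1@7:R b3@8:L b2@10:L b5@11:R]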